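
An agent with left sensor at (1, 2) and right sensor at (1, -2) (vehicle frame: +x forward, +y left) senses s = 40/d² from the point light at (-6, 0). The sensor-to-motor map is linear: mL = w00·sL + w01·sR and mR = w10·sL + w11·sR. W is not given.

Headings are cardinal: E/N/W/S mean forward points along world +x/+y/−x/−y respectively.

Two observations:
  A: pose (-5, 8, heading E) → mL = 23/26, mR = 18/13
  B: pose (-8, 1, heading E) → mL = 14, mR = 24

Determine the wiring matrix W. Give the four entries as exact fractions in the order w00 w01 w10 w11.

obs A: pose=(-5,8,E) → sL=5/13, sR=1, mL=23/26, mR=18/13
obs B: pose=(-8,1,E) → sL=4, sR=20, mL=14, mR=24
sensor matrix S = [[5/13, 1], [4, 20]]; det S = 48/13
solve [mL_A; mL_B] = S·[w00; w01] and [mR_A; mR_B] = S·[w10; w11]:
  w00 = 1, w01 = 1/2, w10 = 1, w11 = 1

1 1/2 1 1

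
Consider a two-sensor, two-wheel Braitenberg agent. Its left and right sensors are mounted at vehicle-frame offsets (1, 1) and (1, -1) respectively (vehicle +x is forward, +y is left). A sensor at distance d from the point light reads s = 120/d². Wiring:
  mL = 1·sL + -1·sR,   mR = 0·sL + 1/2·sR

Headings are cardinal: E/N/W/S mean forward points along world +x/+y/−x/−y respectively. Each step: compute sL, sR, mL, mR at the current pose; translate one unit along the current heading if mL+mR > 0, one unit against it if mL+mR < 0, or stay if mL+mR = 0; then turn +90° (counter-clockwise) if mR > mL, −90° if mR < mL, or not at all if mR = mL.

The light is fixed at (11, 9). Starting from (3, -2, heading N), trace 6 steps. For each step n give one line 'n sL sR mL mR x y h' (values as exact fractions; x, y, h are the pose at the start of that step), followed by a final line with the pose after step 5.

n=0: pose=(3,-2,N); sL=120/181, sR=120/149; mL=-3840/26969, mR=60/149; mL+mR=7020/26969 → advance +1; mR−mL=14700/26969 → turn +1·90°
n=1: pose=(3,-1,W); sL=60/101, sR=20/27; mL=-400/2727, mR=10/27; mL+mR=610/2727 → advance +1; mR−mL=470/909 → turn +1·90°
n=2: pose=(2,-1,S); sL=24/37, sR=120/221; mL=864/8177, mR=60/221; mL+mR=3084/8177 → advance +1; mR−mL=1356/8177 → turn +1·90°
n=3: pose=(2,-2,E); sL=30/41, sR=15/26; mL=165/1066, mR=15/52; mL+mR=945/2132 → advance +1; mR−mL=285/2132 → turn +1·90°
n=4: pose=(3,-2,N); sL=120/181, sR=120/149; mL=-3840/26969, mR=60/149; mL+mR=7020/26969 → advance +1; mR−mL=14700/26969 → turn +1·90°
n=5: pose=(3,-1,W); sL=60/101, sR=20/27; mL=-400/2727, mR=10/27; mL+mR=610/2727 → advance +1; mR−mL=470/909 → turn +1·90°

0 120/181 120/149 -3840/26969 60/149 3 -2 N
1 60/101 20/27 -400/2727 10/27 3 -1 W
2 24/37 120/221 864/8177 60/221 2 -1 S
3 30/41 15/26 165/1066 15/52 2 -2 E
4 120/181 120/149 -3840/26969 60/149 3 -2 N
5 60/101 20/27 -400/2727 10/27 3 -1 W
final 2 -1 S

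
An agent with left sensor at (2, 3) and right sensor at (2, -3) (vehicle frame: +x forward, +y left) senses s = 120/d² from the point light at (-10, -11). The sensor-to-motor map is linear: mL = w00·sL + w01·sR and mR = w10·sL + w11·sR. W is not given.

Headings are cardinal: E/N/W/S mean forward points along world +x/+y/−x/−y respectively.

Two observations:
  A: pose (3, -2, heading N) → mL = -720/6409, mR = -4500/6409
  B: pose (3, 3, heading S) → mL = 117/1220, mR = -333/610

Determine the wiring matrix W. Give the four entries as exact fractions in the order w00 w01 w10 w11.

obs A: pose=(3,-2,N) → sL=120/221, sR=120/377, mL=-720/6409, mR=-4500/6409
obs B: pose=(3,3,S) → sL=3/10, sR=30/61, mL=117/1220, mR=-333/610
sensor matrix S = [[120/221, 120/377], [3/10, 30/61]]; det S = 67068/390949
solve [mL_A; mL_B] = S·[w00; w01] and [mR_A; mR_B] = S·[w10; w11]:
  w00 = -1/2, w01 = 1/2, w10 = -1, w11 = -1/2

-1/2 1/2 -1 -1/2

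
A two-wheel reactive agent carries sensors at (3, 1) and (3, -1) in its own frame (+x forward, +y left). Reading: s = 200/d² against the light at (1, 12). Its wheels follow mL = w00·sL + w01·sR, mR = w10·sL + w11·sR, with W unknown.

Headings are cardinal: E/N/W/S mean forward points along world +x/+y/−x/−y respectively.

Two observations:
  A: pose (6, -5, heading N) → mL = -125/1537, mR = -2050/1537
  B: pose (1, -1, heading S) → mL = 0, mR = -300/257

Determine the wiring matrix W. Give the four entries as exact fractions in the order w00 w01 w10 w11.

obs A: pose=(6,-5,N) → sL=50/53, sR=25/29, mL=-125/1537, mR=-2050/1537
obs B: pose=(1,-1,S) → sL=200/257, sR=200/257, mL=0, mR=-300/257
sensor matrix S = [[50/53, 25/29], [200/257, 200/257]]; det S = 25000/395009
solve [mL_A; mL_B] = S·[w00; w01] and [mR_A; mR_B] = S·[w10; w11]:
  w00 = -1, w01 = 1, w10 = -1/2, w11 = -1

-1 1 -1/2 -1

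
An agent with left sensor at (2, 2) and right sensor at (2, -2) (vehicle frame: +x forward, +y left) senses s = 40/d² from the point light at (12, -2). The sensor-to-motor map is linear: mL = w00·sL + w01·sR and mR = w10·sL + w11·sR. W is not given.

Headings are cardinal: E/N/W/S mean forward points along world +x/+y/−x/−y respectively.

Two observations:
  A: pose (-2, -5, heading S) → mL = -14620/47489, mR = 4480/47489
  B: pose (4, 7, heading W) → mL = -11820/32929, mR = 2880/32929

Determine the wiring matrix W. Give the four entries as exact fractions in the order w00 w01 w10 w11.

obs A: pose=(-2,-5,S) → sL=40/169, sR=40/281, mL=-14620/47489, mR=4480/47489
obs B: pose=(4,7,W) → sL=40/149, sR=40/221, mL=-11820/32929, mR=2880/32929
sensor matrix S = [[40/169, 40/281], [40/149, 40/221]]; det S = 7232000/1563765281
solve [mL_A; mL_B] = S·[w00; w01] and [mR_A; mR_B] = S·[w10; w11]:
  w00 = -1, w01 = -1/2, w10 = 1, w11 = -1

-1 -1/2 1 -1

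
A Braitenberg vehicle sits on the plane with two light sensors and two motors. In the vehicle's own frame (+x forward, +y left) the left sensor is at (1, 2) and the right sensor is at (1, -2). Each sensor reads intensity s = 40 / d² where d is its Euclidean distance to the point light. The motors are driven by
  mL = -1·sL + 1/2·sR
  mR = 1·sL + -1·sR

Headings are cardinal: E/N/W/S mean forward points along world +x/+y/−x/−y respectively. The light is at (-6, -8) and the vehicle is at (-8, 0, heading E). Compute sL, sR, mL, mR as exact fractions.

left sensor world pos  = (-7, 2); dL² = 101
right sensor world pos = (-7, -2); dR² = 37
sL = 40/101 = 40/101
sR = 40/37 = 40/37
mL = -1·sL + 1/2·sR = 540/3737
mR = 1·sL + -1·sR = -2560/3737

40/101 40/37 540/3737 -2560/3737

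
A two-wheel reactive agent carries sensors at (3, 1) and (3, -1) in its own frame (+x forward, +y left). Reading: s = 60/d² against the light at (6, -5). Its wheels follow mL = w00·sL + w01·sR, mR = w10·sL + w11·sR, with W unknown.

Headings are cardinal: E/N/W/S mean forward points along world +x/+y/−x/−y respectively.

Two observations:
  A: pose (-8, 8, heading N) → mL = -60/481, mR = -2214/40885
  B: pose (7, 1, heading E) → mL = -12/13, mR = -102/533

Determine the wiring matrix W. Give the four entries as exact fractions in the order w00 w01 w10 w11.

-1 0 -1 1/2

obs A: pose=(-8,8,N) → sL=60/481, sR=12/85, mL=-60/481, mR=-2214/40885
obs B: pose=(7,1,E) → sL=12/13, sR=60/41, mL=-12/13, mR=-102/533
sensor matrix S = [[60/481, 12/85], [12/13, 60/41]]; det S = 87552/1676285
solve [mL_A; mL_B] = S·[w00; w01] and [mR_A; mR_B] = S·[w10; w11]:
  w00 = -1, w01 = 0, w10 = -1, w11 = 1/2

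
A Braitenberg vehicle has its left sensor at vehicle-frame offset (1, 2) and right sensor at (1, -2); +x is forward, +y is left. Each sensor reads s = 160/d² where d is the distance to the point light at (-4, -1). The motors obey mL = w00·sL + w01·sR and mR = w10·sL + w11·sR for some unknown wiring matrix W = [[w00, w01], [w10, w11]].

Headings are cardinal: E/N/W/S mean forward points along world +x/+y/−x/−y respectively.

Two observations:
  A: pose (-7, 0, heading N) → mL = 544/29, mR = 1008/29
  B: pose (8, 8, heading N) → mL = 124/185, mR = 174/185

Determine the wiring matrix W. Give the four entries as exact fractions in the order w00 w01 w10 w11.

1/2 1/2 1/2 1

obs A: pose=(-7,0,N) → sL=160/29, sR=32, mL=544/29, mR=1008/29
obs B: pose=(8,8,N) → sL=4/5, sR=20/37, mL=124/185, mR=174/185
sensor matrix S = [[160/29, 32], [4/5, 20/37]]; det S = -121344/5365
solve [mL_A; mL_B] = S·[w00; w01] and [mR_A; mR_B] = S·[w10; w11]:
  w00 = 1/2, w01 = 1/2, w10 = 1/2, w11 = 1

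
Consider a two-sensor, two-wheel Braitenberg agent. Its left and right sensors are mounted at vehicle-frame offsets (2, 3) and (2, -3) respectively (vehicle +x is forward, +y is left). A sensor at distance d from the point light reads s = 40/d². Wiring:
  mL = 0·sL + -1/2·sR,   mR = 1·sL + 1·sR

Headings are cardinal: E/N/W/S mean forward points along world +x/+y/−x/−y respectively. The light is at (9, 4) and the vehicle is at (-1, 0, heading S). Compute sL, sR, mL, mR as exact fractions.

left sensor world pos  = (2, -2); dL² = 85
right sensor world pos = (-4, -2); dR² = 205
sL = 40/85 = 8/17
sR = 40/205 = 8/41
mL = 0·sL + -1/2·sR = -4/41
mR = 1·sL + 1·sR = 464/697

8/17 8/41 -4/41 464/697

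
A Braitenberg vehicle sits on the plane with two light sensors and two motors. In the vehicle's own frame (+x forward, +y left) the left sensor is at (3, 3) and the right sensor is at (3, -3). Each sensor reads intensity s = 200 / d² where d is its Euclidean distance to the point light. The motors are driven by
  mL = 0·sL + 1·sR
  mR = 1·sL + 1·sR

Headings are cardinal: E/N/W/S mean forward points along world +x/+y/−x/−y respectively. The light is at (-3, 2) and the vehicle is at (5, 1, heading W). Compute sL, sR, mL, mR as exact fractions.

200/41 200/29 200/29 14000/1189

left sensor world pos  = (2, -2); dL² = 41
right sensor world pos = (2, 4); dR² = 29
sL = 200/41 = 200/41
sR = 200/29 = 200/29
mL = 0·sL + 1·sR = 200/29
mR = 1·sL + 1·sR = 14000/1189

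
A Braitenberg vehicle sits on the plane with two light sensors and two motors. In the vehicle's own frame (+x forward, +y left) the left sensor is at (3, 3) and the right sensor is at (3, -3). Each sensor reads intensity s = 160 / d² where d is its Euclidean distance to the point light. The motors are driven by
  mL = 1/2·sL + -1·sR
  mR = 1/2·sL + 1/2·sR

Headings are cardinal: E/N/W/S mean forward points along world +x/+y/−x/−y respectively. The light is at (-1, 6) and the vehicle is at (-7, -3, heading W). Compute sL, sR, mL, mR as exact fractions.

32/45 160/117 -592/585 608/585

left sensor world pos  = (-10, -6); dL² = 225
right sensor world pos = (-10, 0); dR² = 117
sL = 160/225 = 32/45
sR = 160/117 = 160/117
mL = 1/2·sL + -1·sR = -592/585
mR = 1/2·sL + 1/2·sR = 608/585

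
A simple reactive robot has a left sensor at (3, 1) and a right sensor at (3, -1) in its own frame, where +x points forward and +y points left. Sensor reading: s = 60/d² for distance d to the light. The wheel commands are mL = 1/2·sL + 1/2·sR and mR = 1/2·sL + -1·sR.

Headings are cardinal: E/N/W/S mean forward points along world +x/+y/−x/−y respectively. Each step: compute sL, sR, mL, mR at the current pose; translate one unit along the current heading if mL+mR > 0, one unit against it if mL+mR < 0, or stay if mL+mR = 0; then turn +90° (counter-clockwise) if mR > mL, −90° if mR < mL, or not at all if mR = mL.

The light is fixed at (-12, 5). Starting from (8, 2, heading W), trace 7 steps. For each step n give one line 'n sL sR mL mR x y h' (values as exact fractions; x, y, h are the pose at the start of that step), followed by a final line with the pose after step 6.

n=0: pose=(8,2,W); sL=12/61, sR=60/293; mL=3588/17873, mR=-1902/17873; mL+mR=1686/17873 → advance +1; mR−mL=-90/293 → turn -1·90°
n=1: pose=(7,2,N); sL=5/27, sR=3/20; mL=181/1080, mR=-31/540; mL+mR=119/1080 → advance +1; mR−mL=-9/40 → turn -1·90°
n=2: pose=(7,3,E); sL=12/97, sR=60/493; mL=5868/47821, mR=-2862/47821; mL+mR=3006/47821 → advance +1; mR−mL=-90/493 → turn -1·90°
n=3: pose=(8,3,S); sL=30/233, sR=30/193; mL=6390/44969, mR=-4095/44969; mL+mR=2295/44969 → advance +1; mR−mL=-45/193 → turn -1·90°
n=4: pose=(8,2,W); sL=12/61, sR=60/293; mL=3588/17873, mR=-1902/17873; mL+mR=1686/17873 → advance +1; mR−mL=-90/293 → turn -1·90°
n=5: pose=(7,2,N); sL=5/27, sR=3/20; mL=181/1080, mR=-31/540; mL+mR=119/1080 → advance +1; mR−mL=-9/40 → turn -1·90°
n=6: pose=(7,3,E); sL=12/97, sR=60/493; mL=5868/47821, mR=-2862/47821; mL+mR=3006/47821 → advance +1; mR−mL=-90/493 → turn -1·90°

0 12/61 60/293 3588/17873 -1902/17873 8 2 W
1 5/27 3/20 181/1080 -31/540 7 2 N
2 12/97 60/493 5868/47821 -2862/47821 7 3 E
3 30/233 30/193 6390/44969 -4095/44969 8 3 S
4 12/61 60/293 3588/17873 -1902/17873 8 2 W
5 5/27 3/20 181/1080 -31/540 7 2 N
6 12/97 60/493 5868/47821 -2862/47821 7 3 E
final 8 3 S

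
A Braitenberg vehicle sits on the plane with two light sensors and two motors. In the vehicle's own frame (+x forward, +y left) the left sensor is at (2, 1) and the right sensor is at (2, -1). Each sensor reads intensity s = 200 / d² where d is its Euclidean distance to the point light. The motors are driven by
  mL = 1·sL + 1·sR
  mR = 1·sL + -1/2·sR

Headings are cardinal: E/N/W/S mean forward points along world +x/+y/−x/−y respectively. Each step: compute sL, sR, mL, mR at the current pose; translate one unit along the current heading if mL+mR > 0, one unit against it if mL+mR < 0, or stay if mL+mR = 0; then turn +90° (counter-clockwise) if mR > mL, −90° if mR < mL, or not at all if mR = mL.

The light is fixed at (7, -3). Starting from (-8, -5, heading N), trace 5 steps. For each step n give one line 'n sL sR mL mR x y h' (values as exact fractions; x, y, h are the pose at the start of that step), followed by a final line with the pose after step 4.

n=0: pose=(-8,-5,N); sL=25/32, sR=50/49; mL=2825/1568, mR=425/1568; mL+mR=1625/784 → advance +1; mR−mL=-75/49 → turn -1·90°
n=1: pose=(-8,-4,E); sL=200/169, sR=200/173; mL=68400/29237, mR=17700/29237; mL+mR=86100/29237 → advance +1; mR−mL=-300/173 → turn -1·90°
n=2: pose=(-7,-4,S); sL=100/89, sR=100/117; mL=20600/10413, mR=7250/10413; mL+mR=27850/10413 → advance +1; mR−mL=-50/39 → turn -1·90°
n=3: pose=(-7,-5,W); sL=40/53, sR=200/257; mL=20880/13621, mR=4980/13621; mL+mR=25860/13621 → advance +1; mR−mL=-300/257 → turn -1·90°
n=4: pose=(-8,-5,N); sL=25/32, sR=50/49; mL=2825/1568, mR=425/1568; mL+mR=1625/784 → advance +1; mR−mL=-75/49 → turn -1·90°

0 25/32 50/49 2825/1568 425/1568 -8 -5 N
1 200/169 200/173 68400/29237 17700/29237 -8 -4 E
2 100/89 100/117 20600/10413 7250/10413 -7 -4 S
3 40/53 200/257 20880/13621 4980/13621 -7 -5 W
4 25/32 50/49 2825/1568 425/1568 -8 -5 N
final -8 -4 E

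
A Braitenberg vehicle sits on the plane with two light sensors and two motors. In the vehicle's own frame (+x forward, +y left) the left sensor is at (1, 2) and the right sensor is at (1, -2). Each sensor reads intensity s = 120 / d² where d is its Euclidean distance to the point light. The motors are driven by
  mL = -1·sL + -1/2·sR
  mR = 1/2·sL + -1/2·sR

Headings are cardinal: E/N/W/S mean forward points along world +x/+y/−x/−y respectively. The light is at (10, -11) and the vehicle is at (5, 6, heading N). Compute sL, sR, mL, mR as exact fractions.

120/373 40/111 -20780/41403 -800/41403

left sensor world pos  = (3, 7); dL² = 373
right sensor world pos = (7, 7); dR² = 333
sL = 120/373 = 120/373
sR = 120/333 = 40/111
mL = -1·sL + -1/2·sR = -20780/41403
mR = 1/2·sL + -1/2·sR = -800/41403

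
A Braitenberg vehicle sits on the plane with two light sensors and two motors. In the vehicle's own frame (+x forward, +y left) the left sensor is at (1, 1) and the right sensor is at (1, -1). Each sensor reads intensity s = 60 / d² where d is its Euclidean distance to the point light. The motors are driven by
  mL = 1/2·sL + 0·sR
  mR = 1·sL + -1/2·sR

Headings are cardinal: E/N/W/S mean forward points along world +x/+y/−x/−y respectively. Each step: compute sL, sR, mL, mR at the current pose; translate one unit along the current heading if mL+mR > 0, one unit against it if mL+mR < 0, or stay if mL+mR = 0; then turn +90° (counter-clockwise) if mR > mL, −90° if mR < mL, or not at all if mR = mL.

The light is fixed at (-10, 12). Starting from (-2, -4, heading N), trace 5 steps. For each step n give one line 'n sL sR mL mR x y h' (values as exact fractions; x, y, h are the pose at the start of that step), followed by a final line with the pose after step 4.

n=0: pose=(-2,-4,N); sL=30/137, sR=10/51; mL=15/137, mR=845/6987; mL+mR=1610/6987 → advance +1; mR−mL=80/6987 → turn +1·90°
n=1: pose=(-2,-3,W); sL=12/61, sR=12/49; mL=6/61, mR=222/2989; mL+mR=516/2989 → advance +1; mR−mL=-72/2989 → turn -1·90°
n=2: pose=(-3,-3,N); sL=15/58, sR=3/13; mL=15/116, mR=54/377; mL+mR=411/1508 → advance +1; mR−mL=21/1508 → turn +1·90°
n=3: pose=(-3,-2,W); sL=20/87, sR=12/41; mL=10/87, mR=298/3567; mL+mR=236/1189 → advance +1; mR−mL=-112/3567 → turn -1·90°
n=4: pose=(-4,-2,N); sL=30/97, sR=30/109; mL=15/97, mR=1815/10573; mL+mR=3450/10573 → advance +1; mR−mL=180/10573 → turn +1·90°

0 30/137 10/51 15/137 845/6987 -2 -4 N
1 12/61 12/49 6/61 222/2989 -2 -3 W
2 15/58 3/13 15/116 54/377 -3 -3 N
3 20/87 12/41 10/87 298/3567 -3 -2 W
4 30/97 30/109 15/97 1815/10573 -4 -2 N
final -4 -1 W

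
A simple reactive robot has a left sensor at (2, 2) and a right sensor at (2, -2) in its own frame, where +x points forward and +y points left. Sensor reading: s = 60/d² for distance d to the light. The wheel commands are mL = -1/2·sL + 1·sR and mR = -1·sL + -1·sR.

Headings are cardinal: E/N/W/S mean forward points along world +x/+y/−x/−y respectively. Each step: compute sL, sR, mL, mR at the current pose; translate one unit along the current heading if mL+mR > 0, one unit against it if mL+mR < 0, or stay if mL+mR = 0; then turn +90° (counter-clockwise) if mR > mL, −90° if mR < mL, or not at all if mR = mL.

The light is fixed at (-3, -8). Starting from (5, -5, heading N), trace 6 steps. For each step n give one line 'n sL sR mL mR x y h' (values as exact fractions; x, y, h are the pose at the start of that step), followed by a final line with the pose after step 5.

n=0: pose=(5,-5,N); sL=60/61, sR=12/25; mL=-18/1525, mR=-2232/1525; mL+mR=-90/61 → advance -1; mR−mL=-2214/1525 → turn -1·90°
n=1: pose=(5,-6,E); sL=15/29, sR=3/5; mL=99/290, mR=-162/145; mL+mR=-45/58 → advance -1; mR−mL=-423/290 → turn -1·90°
n=2: pose=(4,-6,S); sL=20/27, sR=12/5; mL=274/135, mR=-424/135; mL+mR=-10/9 → advance -1; mR−mL=-698/135 → turn -1·90°
n=3: pose=(4,-5,W); sL=30/13, sR=6/5; mL=3/65, mR=-228/65; mL+mR=-45/13 → advance -1; mR−mL=-231/65 → turn -1·90°
n=4: pose=(5,-5,N); sL=60/61, sR=12/25; mL=-18/1525, mR=-2232/1525; mL+mR=-90/61 → advance -1; mR−mL=-2214/1525 → turn -1·90°
n=5: pose=(5,-6,E); sL=15/29, sR=3/5; mL=99/290, mR=-162/145; mL+mR=-45/58 → advance -1; mR−mL=-423/290 → turn -1·90°

0 60/61 12/25 -18/1525 -2232/1525 5 -5 N
1 15/29 3/5 99/290 -162/145 5 -6 E
2 20/27 12/5 274/135 -424/135 4 -6 S
3 30/13 6/5 3/65 -228/65 4 -5 W
4 60/61 12/25 -18/1525 -2232/1525 5 -5 N
5 15/29 3/5 99/290 -162/145 5 -6 E
final 4 -6 S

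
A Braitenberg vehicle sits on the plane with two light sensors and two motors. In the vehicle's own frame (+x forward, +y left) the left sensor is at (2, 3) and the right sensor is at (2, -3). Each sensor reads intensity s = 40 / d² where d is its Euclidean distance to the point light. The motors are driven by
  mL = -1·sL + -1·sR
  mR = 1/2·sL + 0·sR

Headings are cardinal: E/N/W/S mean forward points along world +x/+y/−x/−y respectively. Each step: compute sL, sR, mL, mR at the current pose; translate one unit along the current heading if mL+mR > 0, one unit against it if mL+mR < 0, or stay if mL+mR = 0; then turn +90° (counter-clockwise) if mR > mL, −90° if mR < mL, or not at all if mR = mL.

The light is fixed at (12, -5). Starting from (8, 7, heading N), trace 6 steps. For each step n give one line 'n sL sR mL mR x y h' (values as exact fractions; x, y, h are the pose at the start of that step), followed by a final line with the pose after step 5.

n=0: pose=(8,7,N); sL=8/49, sR=40/197; mL=-3536/9653, mR=4/49; mL+mR=-2748/9653 → advance -1; mR−mL=4324/9653 → turn +1·90°
n=1: pose=(8,6,W); sL=2/5, sR=5/29; mL=-83/145, mR=1/5; mL+mR=-54/145 → advance -1; mR−mL=112/145 → turn +1·90°
n=2: pose=(9,6,S); sL=40/81, sR=40/117; mL=-880/1053, mR=20/81; mL+mR=-620/1053 → advance -1; mR−mL=380/351 → turn +1·90°
n=3: pose=(9,7,E); sL=20/113, sR=20/41; mL=-3080/4633, mR=10/113; mL+mR=-2670/4633 → advance -1; mR−mL=3490/4633 → turn +1·90°
n=4: pose=(8,7,N); sL=8/49, sR=40/197; mL=-3536/9653, mR=4/49; mL+mR=-2748/9653 → advance -1; mR−mL=4324/9653 → turn +1·90°
n=5: pose=(8,6,W); sL=2/5, sR=5/29; mL=-83/145, mR=1/5; mL+mR=-54/145 → advance -1; mR−mL=112/145 → turn +1·90°

0 8/49 40/197 -3536/9653 4/49 8 7 N
1 2/5 5/29 -83/145 1/5 8 6 W
2 40/81 40/117 -880/1053 20/81 9 6 S
3 20/113 20/41 -3080/4633 10/113 9 7 E
4 8/49 40/197 -3536/9653 4/49 8 7 N
5 2/5 5/29 -83/145 1/5 8 6 W
final 9 6 S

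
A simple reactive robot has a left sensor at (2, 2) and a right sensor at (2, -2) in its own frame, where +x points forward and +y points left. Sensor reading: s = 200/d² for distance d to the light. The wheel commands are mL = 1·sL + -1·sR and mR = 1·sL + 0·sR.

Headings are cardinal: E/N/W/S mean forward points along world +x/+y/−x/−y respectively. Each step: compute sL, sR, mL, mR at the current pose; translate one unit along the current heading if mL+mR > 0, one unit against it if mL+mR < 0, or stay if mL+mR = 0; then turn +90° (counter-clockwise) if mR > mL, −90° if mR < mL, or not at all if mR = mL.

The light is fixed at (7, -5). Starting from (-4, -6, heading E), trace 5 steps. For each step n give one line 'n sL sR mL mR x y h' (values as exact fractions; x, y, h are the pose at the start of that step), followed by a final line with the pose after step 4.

0 100/41 20/9 80/369 100/41 -4 -6 E
1 40/29 40/13 -640/377 40/29 -3 -6 N
2 5/4 25/18 -5/36 5/4 -3 -7 W
3 200/97 40/37 3520/3589 200/97 -4 -7 S
4 100/41 100/53 1200/2173 100/41 -4 -8 E
final -3 -8 N

n=0: pose=(-4,-6,E); sL=100/41, sR=20/9; mL=80/369, mR=100/41; mL+mR=980/369 → advance +1; mR−mL=20/9 → turn +1·90°
n=1: pose=(-3,-6,N); sL=40/29, sR=40/13; mL=-640/377, mR=40/29; mL+mR=-120/377 → advance -1; mR−mL=40/13 → turn +1·90°
n=2: pose=(-3,-7,W); sL=5/4, sR=25/18; mL=-5/36, mR=5/4; mL+mR=10/9 → advance +1; mR−mL=25/18 → turn +1·90°
n=3: pose=(-4,-7,S); sL=200/97, sR=40/37; mL=3520/3589, mR=200/97; mL+mR=10920/3589 → advance +1; mR−mL=40/37 → turn +1·90°
n=4: pose=(-4,-8,E); sL=100/41, sR=100/53; mL=1200/2173, mR=100/41; mL+mR=6500/2173 → advance +1; mR−mL=100/53 → turn +1·90°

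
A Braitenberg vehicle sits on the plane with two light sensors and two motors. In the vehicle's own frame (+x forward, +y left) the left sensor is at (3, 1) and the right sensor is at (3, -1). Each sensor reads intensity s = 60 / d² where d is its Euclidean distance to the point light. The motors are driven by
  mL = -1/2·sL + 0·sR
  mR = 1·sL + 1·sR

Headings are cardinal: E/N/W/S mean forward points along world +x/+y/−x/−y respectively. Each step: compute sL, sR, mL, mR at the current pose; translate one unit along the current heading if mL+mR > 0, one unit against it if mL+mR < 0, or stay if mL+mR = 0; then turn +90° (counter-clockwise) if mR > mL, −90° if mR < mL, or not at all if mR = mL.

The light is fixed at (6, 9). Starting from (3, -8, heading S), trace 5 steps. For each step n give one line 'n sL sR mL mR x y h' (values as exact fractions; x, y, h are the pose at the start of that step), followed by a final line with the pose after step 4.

0 15/101 15/104 -15/202 3075/10504 3 -8 S
1 60/289 60/361 -30/289 39000/104329 3 -9 E
2 10/39 30/113 -5/39 2300/4407 4 -9 N
3 60/349 60/281 -30/349 37800/98069 4 -8 W
4 15/101 15/104 -15/202 3075/10504 3 -8 S
final 3 -9 E

n=0: pose=(3,-8,S); sL=15/101, sR=15/104; mL=-15/202, mR=3075/10504; mL+mR=2295/10504 → advance +1; mR−mL=3855/10504 → turn +1·90°
n=1: pose=(3,-9,E); sL=60/289, sR=60/361; mL=-30/289, mR=39000/104329; mL+mR=28170/104329 → advance +1; mR−mL=49830/104329 → turn +1·90°
n=2: pose=(4,-9,N); sL=10/39, sR=30/113; mL=-5/39, mR=2300/4407; mL+mR=1735/4407 → advance +1; mR−mL=955/1469 → turn +1·90°
n=3: pose=(4,-8,W); sL=60/349, sR=60/281; mL=-30/349, mR=37800/98069; mL+mR=29370/98069 → advance +1; mR−mL=46230/98069 → turn +1·90°
n=4: pose=(3,-8,S); sL=15/101, sR=15/104; mL=-15/202, mR=3075/10504; mL+mR=2295/10504 → advance +1; mR−mL=3855/10504 → turn +1·90°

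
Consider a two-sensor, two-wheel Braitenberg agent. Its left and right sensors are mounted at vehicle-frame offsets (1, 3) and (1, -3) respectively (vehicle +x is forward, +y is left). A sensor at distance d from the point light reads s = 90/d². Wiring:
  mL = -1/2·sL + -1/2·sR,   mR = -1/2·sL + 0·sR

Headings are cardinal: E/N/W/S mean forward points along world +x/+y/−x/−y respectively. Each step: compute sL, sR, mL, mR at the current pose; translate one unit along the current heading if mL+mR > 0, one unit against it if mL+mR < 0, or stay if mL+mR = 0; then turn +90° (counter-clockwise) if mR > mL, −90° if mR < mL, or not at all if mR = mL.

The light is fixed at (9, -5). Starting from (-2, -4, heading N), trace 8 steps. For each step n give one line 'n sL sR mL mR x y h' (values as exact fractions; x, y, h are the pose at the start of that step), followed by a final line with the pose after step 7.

n=0: pose=(-2,-4,N); sL=9/20, sR=45/34; mL=-603/680, mR=-9/40; mL+mR=-189/170 → advance -1; mR−mL=45/68 → turn +1·90°
n=1: pose=(-2,-5,W); sL=10/17, sR=10/17; mL=-10/17, mR=-5/17; mL+mR=-15/17 → advance -1; mR−mL=5/17 → turn +1·90°
n=2: pose=(-1,-5,S); sL=9/5, sR=9/17; mL=-99/85, mR=-9/10; mL+mR=-351/170 → advance -1; mR−mL=9/34 → turn +1·90°
n=3: pose=(-1,-4,E); sL=90/97, sR=18/17; mL=-1638/1649, mR=-45/97; mL+mR=-2403/1649 → advance -1; mR−mL=9/17 → turn +1·90°
n=4: pose=(-2,-4,N); sL=9/20, sR=45/34; mL=-603/680, mR=-9/40; mL+mR=-189/170 → advance -1; mR−mL=45/68 → turn +1·90°
n=5: pose=(-2,-5,W); sL=10/17, sR=10/17; mL=-10/17, mR=-5/17; mL+mR=-15/17 → advance -1; mR−mL=5/17 → turn +1·90°
n=6: pose=(-1,-5,S); sL=9/5, sR=9/17; mL=-99/85, mR=-9/10; mL+mR=-351/170 → advance -1; mR−mL=9/34 → turn +1·90°
n=7: pose=(-1,-4,E); sL=90/97, sR=18/17; mL=-1638/1649, mR=-45/97; mL+mR=-2403/1649 → advance -1; mR−mL=9/17 → turn +1·90°

0 9/20 45/34 -603/680 -9/40 -2 -4 N
1 10/17 10/17 -10/17 -5/17 -2 -5 W
2 9/5 9/17 -99/85 -9/10 -1 -5 S
3 90/97 18/17 -1638/1649 -45/97 -1 -4 E
4 9/20 45/34 -603/680 -9/40 -2 -4 N
5 10/17 10/17 -10/17 -5/17 -2 -5 W
6 9/5 9/17 -99/85 -9/10 -1 -5 S
7 90/97 18/17 -1638/1649 -45/97 -1 -4 E
final -2 -4 N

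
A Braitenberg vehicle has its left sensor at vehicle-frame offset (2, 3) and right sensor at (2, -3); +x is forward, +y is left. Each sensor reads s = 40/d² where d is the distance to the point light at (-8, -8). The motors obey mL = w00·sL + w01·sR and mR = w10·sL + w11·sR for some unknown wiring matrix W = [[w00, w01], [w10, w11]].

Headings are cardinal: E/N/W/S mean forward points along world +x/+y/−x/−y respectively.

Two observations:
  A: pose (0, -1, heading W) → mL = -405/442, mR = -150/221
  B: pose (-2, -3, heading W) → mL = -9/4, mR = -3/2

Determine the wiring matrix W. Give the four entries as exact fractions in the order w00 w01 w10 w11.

obs A: pose=(0,-1,W) → sL=10/13, sR=5/17, mL=-405/442, mR=-150/221
obs B: pose=(-2,-3,W) → sL=2, sR=1/2, mL=-9/4, mR=-3/2
sensor matrix S = [[10/13, 5/17], [2, 1/2]]; det S = -45/221
solve [mL_A; mL_B] = S·[w00; w01] and [mR_A; mR_B] = S·[w10; w11]:
  w00 = -1, w01 = -1/2, w10 = -1/2, w11 = -1

-1 -1/2 -1/2 -1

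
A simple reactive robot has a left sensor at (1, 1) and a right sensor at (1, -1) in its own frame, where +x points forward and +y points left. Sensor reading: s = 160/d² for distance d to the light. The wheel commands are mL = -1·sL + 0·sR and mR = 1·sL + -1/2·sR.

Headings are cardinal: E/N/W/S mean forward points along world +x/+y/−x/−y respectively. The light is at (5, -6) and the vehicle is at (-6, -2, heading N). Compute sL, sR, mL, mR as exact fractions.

160/169 32/25 -160/169 1296/4225

left sensor world pos  = (-7, -1); dL² = 169
right sensor world pos = (-5, -1); dR² = 125
sL = 160/169 = 160/169
sR = 160/125 = 32/25
mL = -1·sL + 0·sR = -160/169
mR = 1·sL + -1/2·sR = 1296/4225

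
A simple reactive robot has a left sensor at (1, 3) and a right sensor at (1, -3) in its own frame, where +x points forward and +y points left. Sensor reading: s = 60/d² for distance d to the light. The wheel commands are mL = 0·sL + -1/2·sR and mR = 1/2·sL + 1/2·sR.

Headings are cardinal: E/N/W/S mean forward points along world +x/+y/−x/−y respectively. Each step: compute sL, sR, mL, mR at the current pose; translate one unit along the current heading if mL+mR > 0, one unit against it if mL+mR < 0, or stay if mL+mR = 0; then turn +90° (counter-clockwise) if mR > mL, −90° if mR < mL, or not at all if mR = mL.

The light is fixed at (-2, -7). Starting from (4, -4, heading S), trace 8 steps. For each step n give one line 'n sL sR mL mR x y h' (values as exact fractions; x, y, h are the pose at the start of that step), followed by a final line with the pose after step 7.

n=0: pose=(4,-4,S); sL=12/17, sR=60/13; mL=-30/13, mR=588/221; mL+mR=6/17 → advance +1; mR−mL=1098/221 → turn +1·90°
n=1: pose=(4,-5,E); sL=30/37, sR=6/5; mL=-3/5, mR=186/185; mL+mR=15/37 → advance +1; mR−mL=297/185 → turn +1·90°
n=2: pose=(5,-5,N); sL=12/5, sR=60/109; mL=-30/109, mR=804/545; mL+mR=6/5 → advance +1; mR−mL=954/545 → turn +1·90°
n=3: pose=(5,-4,W); sL=5/3, sR=5/6; mL=-5/12, mR=5/4; mL+mR=5/6 → advance +1; mR−mL=5/3 → turn +1·90°
n=4: pose=(4,-4,S); sL=12/17, sR=60/13; mL=-30/13, mR=588/221; mL+mR=6/17 → advance +1; mR−mL=1098/221 → turn +1·90°
n=5: pose=(4,-5,E); sL=30/37, sR=6/5; mL=-3/5, mR=186/185; mL+mR=15/37 → advance +1; mR−mL=297/185 → turn +1·90°
n=6: pose=(5,-5,N); sL=12/5, sR=60/109; mL=-30/109, mR=804/545; mL+mR=6/5 → advance +1; mR−mL=954/545 → turn +1·90°
n=7: pose=(5,-4,W); sL=5/3, sR=5/6; mL=-5/12, mR=5/4; mL+mR=5/6 → advance +1; mR−mL=5/3 → turn +1·90°

0 12/17 60/13 -30/13 588/221 4 -4 S
1 30/37 6/5 -3/5 186/185 4 -5 E
2 12/5 60/109 -30/109 804/545 5 -5 N
3 5/3 5/6 -5/12 5/4 5 -4 W
4 12/17 60/13 -30/13 588/221 4 -4 S
5 30/37 6/5 -3/5 186/185 4 -5 E
6 12/5 60/109 -30/109 804/545 5 -5 N
7 5/3 5/6 -5/12 5/4 5 -4 W
final 4 -4 S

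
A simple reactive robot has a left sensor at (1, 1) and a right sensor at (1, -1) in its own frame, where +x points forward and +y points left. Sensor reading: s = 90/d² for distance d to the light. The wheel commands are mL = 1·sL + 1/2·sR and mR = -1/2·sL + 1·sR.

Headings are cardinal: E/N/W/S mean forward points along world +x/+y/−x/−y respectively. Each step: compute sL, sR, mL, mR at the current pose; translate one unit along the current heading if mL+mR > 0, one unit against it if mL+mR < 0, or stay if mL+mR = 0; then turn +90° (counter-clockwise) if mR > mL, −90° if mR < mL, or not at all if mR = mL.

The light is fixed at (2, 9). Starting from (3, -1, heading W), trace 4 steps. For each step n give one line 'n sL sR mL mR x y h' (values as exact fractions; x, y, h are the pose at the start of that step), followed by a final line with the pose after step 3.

0 90/121 10/9 1415/1089 805/1089 3 -1 W
1 45/41 45/41 135/82 45/82 2 -1 N
2 18/13 90/101 2403/1313 261/1313 2 0 E
3 45/52 9/10 171/130 243/520 3 0 S
final 3 -1 W

n=0: pose=(3,-1,W); sL=90/121, sR=10/9; mL=1415/1089, mR=805/1089; mL+mR=740/363 → advance +1; mR−mL=-610/1089 → turn -1·90°
n=1: pose=(2,-1,N); sL=45/41, sR=45/41; mL=135/82, mR=45/82; mL+mR=90/41 → advance +1; mR−mL=-45/41 → turn -1·90°
n=2: pose=(2,0,E); sL=18/13, sR=90/101; mL=2403/1313, mR=261/1313; mL+mR=2664/1313 → advance +1; mR−mL=-2142/1313 → turn -1·90°
n=3: pose=(3,0,S); sL=45/52, sR=9/10; mL=171/130, mR=243/520; mL+mR=927/520 → advance +1; mR−mL=-441/520 → turn -1·90°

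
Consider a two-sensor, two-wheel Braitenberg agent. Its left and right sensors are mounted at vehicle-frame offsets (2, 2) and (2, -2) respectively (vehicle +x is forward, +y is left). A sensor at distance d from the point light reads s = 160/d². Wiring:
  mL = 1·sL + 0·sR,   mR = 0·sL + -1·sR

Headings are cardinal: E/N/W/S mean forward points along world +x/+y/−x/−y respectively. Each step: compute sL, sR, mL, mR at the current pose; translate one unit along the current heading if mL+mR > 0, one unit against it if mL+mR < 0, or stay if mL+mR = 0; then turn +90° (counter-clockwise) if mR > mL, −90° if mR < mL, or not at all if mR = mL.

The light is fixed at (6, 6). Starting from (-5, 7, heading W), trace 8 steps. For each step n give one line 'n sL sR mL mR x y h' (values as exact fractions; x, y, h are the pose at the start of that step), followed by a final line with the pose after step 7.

0 16/17 80/89 16/17 -80/89 -5 7 W
1 32/41 160/109 32/41 -160/109 -6 7 N
2 20/13 20/13 20/13 -20/13 -6 6 E
3 20/13 4/5 20/13 -4/5 -6 6 S
4 32/41 160/197 32/41 -160/197 -6 5 W
5 16/17 80/41 16/17 -80/41 -5 5 N
6 160/81 160/97 160/81 -160/97 -5 4 E
7 2 1 2 -1 -4 4 S
final -4 3 W

n=0: pose=(-5,7,W); sL=16/17, sR=80/89; mL=16/17, mR=-80/89; mL+mR=64/1513 → advance +1; mR−mL=-2784/1513 → turn -1·90°
n=1: pose=(-6,7,N); sL=32/41, sR=160/109; mL=32/41, mR=-160/109; mL+mR=-3072/4469 → advance -1; mR−mL=-10048/4469 → turn -1·90°
n=2: pose=(-6,6,E); sL=20/13, sR=20/13; mL=20/13, mR=-20/13; mL+mR=0 → advance +0; mR−mL=-40/13 → turn -1·90°
n=3: pose=(-6,6,S); sL=20/13, sR=4/5; mL=20/13, mR=-4/5; mL+mR=48/65 → advance +1; mR−mL=-152/65 → turn -1·90°
n=4: pose=(-6,5,W); sL=32/41, sR=160/197; mL=32/41, mR=-160/197; mL+mR=-256/8077 → advance -1; mR−mL=-12864/8077 → turn -1·90°
n=5: pose=(-5,5,N); sL=16/17, sR=80/41; mL=16/17, mR=-80/41; mL+mR=-704/697 → advance -1; mR−mL=-2016/697 → turn -1·90°
n=6: pose=(-5,4,E); sL=160/81, sR=160/97; mL=160/81, mR=-160/97; mL+mR=2560/7857 → advance +1; mR−mL=-28480/7857 → turn -1·90°
n=7: pose=(-4,4,S); sL=2, sR=1; mL=2, mR=-1; mL+mR=1 → advance +1; mR−mL=-3 → turn -1·90°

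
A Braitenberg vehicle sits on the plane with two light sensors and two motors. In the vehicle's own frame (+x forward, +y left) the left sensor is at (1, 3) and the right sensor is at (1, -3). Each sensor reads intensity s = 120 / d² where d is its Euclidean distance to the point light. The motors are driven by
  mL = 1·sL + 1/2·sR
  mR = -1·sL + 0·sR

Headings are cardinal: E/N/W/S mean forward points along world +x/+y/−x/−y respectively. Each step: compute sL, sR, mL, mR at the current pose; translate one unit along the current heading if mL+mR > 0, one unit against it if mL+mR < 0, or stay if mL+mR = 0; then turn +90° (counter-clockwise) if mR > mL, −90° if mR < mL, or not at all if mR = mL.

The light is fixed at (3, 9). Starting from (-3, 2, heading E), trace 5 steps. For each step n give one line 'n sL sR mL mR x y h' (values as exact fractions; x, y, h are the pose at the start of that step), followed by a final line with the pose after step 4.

n=0: pose=(-3,2,E); sL=120/41, sR=24/25; mL=3492/1025, mR=-120/41; mL+mR=12/25 → advance +1; mR−mL=-6492/1025 → turn -1·90°
n=1: pose=(-2,2,S); sL=30/17, sR=15/16; mL=1215/544, mR=-30/17; mL+mR=15/32 → advance +1; mR−mL=-2175/544 → turn -1·90°
n=2: pose=(-2,1,W); sL=120/157, sR=120/61; mL=16740/9577, mR=-120/157; mL+mR=60/61 → advance +1; mR−mL=-24060/9577 → turn -1·90°
n=3: pose=(-3,1,N); sL=12/13, sR=60/29; mL=738/377, mR=-12/13; mL+mR=30/29 → advance +1; mR−mL=-1086/377 → turn -1·90°
n=4: pose=(-3,2,E); sL=120/41, sR=24/25; mL=3492/1025, mR=-120/41; mL+mR=12/25 → advance +1; mR−mL=-6492/1025 → turn -1·90°

0 120/41 24/25 3492/1025 -120/41 -3 2 E
1 30/17 15/16 1215/544 -30/17 -2 2 S
2 120/157 120/61 16740/9577 -120/157 -2 1 W
3 12/13 60/29 738/377 -12/13 -3 1 N
4 120/41 24/25 3492/1025 -120/41 -3 2 E
final -2 2 S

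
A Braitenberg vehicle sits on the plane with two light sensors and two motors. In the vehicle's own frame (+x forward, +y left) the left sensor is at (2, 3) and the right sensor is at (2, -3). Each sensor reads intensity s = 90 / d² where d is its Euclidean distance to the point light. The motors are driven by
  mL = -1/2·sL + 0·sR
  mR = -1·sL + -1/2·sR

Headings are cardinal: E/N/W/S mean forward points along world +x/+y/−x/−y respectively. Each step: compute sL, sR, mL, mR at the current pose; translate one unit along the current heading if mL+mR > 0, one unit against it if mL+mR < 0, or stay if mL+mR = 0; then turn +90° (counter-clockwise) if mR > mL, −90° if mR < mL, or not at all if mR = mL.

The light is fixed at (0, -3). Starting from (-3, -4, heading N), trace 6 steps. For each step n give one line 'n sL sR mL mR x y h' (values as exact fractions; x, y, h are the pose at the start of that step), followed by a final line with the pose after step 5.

0 90/37 90 -45/37 -1755/37 -3 -4 N
1 45 45/13 -45/2 -1215/26 -3 -5 E
2 90/17 18/13 -45/17 -1323/221 -4 -5 S
3 45/26 9/4 -45/52 -297/104 -4 -4 W
4 90/37 90 -45/37 -1755/37 -3 -4 N
5 45 45/13 -45/2 -1215/26 -3 -5 E
final -4 -5 S

n=0: pose=(-3,-4,N); sL=90/37, sR=90; mL=-45/37, mR=-1755/37; mL+mR=-1800/37 → advance -1; mR−mL=-1710/37 → turn -1·90°
n=1: pose=(-3,-5,E); sL=45, sR=45/13; mL=-45/2, mR=-1215/26; mL+mR=-900/13 → advance -1; mR−mL=-315/13 → turn -1·90°
n=2: pose=(-4,-5,S); sL=90/17, sR=18/13; mL=-45/17, mR=-1323/221; mL+mR=-1908/221 → advance -1; mR−mL=-738/221 → turn -1·90°
n=3: pose=(-4,-4,W); sL=45/26, sR=9/4; mL=-45/52, mR=-297/104; mL+mR=-387/104 → advance -1; mR−mL=-207/104 → turn -1·90°
n=4: pose=(-3,-4,N); sL=90/37, sR=90; mL=-45/37, mR=-1755/37; mL+mR=-1800/37 → advance -1; mR−mL=-1710/37 → turn -1·90°
n=5: pose=(-3,-5,E); sL=45, sR=45/13; mL=-45/2, mR=-1215/26; mL+mR=-900/13 → advance -1; mR−mL=-315/13 → turn -1·90°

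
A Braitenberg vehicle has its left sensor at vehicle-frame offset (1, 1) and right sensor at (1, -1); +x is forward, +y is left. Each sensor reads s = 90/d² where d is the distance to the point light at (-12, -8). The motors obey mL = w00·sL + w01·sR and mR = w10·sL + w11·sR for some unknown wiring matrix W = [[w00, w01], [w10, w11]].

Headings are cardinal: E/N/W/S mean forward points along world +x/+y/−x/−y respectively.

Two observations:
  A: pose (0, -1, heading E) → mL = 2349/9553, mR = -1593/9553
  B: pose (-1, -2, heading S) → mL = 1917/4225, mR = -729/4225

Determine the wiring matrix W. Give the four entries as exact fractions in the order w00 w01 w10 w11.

-1/2 1 -1 1/2

obs A: pose=(0,-1,E) → sL=90/233, sR=18/41, mL=2349/9553, mR=-1593/9553
obs B: pose=(-1,-2,S) → sL=90/169, sR=18/25, mL=1917/4225, mR=-729/4225
sensor matrix S = [[90/233, 18/41], [90/169, 18/25]]; det S = 357696/8072285
solve [mL_A; mL_B] = S·[w00; w01] and [mR_A; mR_B] = S·[w10; w11]:
  w00 = -1/2, w01 = 1, w10 = -1, w11 = 1/2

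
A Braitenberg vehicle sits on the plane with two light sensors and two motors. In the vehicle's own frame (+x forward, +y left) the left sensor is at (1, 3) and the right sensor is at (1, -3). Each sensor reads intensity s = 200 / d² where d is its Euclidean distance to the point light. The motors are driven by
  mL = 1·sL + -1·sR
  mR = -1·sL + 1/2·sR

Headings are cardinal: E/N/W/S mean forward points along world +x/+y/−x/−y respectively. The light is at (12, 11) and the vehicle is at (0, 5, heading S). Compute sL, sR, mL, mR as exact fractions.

20/13 100/137 1440/1781 -2090/1781

left sensor world pos  = (3, 4); dL² = 130
right sensor world pos = (-3, 4); dR² = 274
sL = 200/130 = 20/13
sR = 200/274 = 100/137
mL = 1·sL + -1·sR = 1440/1781
mR = -1·sL + 1/2·sR = -2090/1781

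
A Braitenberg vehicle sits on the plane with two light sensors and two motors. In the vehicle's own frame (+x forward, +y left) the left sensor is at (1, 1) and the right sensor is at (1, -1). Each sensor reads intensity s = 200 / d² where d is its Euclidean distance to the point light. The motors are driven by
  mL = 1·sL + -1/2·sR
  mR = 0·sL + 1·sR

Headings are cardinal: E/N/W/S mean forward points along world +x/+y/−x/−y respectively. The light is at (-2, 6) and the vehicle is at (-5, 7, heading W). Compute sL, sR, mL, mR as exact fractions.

left sensor world pos  = (-6, 6); dL² = 16
right sensor world pos = (-6, 8); dR² = 20
sL = 200/16 = 25/2
sR = 200/20 = 10
mL = 1·sL + -1/2·sR = 15/2
mR = 0·sL + 1·sR = 10

25/2 10 15/2 10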